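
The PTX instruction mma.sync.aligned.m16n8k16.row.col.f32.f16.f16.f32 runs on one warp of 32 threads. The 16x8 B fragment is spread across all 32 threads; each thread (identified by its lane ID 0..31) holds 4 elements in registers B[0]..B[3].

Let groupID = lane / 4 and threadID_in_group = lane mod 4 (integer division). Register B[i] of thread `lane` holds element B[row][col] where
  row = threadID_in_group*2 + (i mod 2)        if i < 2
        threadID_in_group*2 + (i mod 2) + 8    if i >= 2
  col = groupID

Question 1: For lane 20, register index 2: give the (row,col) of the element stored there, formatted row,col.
8,5

20: grp=5,tig=0
[2] (0*2+0+8,5) = (8,5)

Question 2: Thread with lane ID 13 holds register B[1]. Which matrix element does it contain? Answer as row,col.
3,3

13: G=3,T=1
[1] (1*2+1+0,3) = (3,3)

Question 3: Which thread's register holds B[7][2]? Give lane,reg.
11,1

c=2⇒gr=2  r=7⇒Rb=0,th=3,odd=1
L=2*4+3=11  i=0*2+1=1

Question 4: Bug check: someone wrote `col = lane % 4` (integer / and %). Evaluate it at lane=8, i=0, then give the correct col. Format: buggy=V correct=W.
buggy=0 correct=2

`lane % 4`[8,0]->0
L=8->g=8>>2=2, t=8&3=0
[0]->row 0·2+0+0=0  col g=2
col: 0 vs 2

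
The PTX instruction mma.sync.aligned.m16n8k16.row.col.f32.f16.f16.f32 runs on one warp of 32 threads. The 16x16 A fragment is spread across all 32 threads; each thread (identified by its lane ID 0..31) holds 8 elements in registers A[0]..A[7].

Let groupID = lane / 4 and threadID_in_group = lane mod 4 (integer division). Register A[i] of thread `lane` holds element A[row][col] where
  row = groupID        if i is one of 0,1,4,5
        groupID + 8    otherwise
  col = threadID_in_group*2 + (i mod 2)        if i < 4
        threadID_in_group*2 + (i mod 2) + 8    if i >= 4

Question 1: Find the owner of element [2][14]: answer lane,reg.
r: 2->gid=2,r8=0  c: 14->c8=1,tid=3,i&1=0
L=2*4+3=11  i=1*4+0*2+0=4

11,4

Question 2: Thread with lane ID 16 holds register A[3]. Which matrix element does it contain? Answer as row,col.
lane 16: gr=4 (16/4), th=0 (16%4)
i=3: r=4+8=12, c=0*2+1+0=1

12,1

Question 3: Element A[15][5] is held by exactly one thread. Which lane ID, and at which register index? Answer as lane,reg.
r: 15->gid=7,r8=1  c: 5->c8=0,tid=2,i&1=1
L=7*4+2=30  i=0*4+1*2+1=3

30,3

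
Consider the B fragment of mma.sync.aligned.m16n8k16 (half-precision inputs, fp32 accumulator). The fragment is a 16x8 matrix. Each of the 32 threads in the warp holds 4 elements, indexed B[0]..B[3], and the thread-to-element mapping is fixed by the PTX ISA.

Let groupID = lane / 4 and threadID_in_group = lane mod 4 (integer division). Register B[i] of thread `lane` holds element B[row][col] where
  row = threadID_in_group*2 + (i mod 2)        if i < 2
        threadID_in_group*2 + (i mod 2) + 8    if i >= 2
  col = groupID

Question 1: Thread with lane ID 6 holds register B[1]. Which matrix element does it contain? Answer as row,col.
lane 6: gr=1 (6/4), th=2 (6%4)
i=1: r=2*2+1+0=5, c=gr=1

5,1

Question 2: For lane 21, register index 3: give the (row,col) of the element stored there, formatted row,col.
11,5

21: grp=5,tig=1
[3] (1*2+1+8,5) = (11,5)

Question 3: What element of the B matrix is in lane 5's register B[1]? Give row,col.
3,1

5: gr=1,th=1
[1] (1*2+1+0,1) = (3,1)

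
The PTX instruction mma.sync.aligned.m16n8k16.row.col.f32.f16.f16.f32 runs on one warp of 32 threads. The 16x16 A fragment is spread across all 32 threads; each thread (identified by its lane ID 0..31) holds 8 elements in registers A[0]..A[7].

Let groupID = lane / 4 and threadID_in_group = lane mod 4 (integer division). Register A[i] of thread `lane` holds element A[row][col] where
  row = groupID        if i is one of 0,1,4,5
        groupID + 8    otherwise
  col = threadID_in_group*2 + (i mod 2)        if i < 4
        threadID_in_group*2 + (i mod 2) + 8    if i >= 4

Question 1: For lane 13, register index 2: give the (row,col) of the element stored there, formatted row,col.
L=13->g=13>>2=3, t=13&3=1
[2]->row 3+8=11  col 1·2+0+0=2

11,2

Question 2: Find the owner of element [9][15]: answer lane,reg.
7,7

r: 9->gid=1,r8=1  c: 15->c8=1,tid=3,i&1=1
L=1*4+3=7  i=1*4+1*2+1=7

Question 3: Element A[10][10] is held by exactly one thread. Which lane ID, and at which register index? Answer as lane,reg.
9,6

r=10->g=2,rb=1  c=10->cb=1,t=1,b0=0
L=2*4+1=9  i=1*4+1*2+0=6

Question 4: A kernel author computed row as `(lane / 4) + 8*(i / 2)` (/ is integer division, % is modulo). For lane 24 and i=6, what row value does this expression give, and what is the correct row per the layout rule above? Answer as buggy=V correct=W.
buggy=30 correct=14

`(lane / 4) + 8*(i / 2)`[24,6]→30
24: G=6,T=0
[6] (6+8,0*2+0+8) = (14,8)
row: 30 vs 14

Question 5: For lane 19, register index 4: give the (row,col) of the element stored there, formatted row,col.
4,14

L=19=>grp=19>>2=4, tig=19&3=3
[4]=>row 4+0=4  col 3·2+0+8=14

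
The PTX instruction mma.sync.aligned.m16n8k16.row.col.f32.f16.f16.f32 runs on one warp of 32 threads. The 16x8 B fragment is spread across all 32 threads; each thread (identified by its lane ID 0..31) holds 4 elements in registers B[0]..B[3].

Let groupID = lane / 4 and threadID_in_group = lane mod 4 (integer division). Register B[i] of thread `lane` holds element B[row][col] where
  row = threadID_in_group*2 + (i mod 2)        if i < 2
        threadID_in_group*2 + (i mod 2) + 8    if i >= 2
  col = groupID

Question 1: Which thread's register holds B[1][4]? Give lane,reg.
16,1

c: 4->gid=4  r: 1->r8=0,tid=0,i&1=1
L=4*4+0=16  i=0*2+1=1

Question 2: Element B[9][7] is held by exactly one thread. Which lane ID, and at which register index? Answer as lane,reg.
c:7=>grp=7  r:9=>rB=1,tig=0,lo=1
L=7*4+0=28  i=1*2+1=3

28,3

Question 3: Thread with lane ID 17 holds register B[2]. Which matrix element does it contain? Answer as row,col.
10,4

L=17->g=17>>2=4, t=17&3=1
[2]->row 1·2+0+8=10  col g=4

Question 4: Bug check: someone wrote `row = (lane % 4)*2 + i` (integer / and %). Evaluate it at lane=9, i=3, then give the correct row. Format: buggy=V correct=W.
buggy=5 correct=11

`(lane % 4)*2 + i`[9,3]=>5
lane 9=>9/4=2, 9 mod 4=1
i=3  r:2·1+1+8=>11  c:2
row: 5 vs 11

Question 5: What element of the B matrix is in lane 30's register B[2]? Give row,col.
L=30->gid=30>>2=7, tid=30&3=2
[2]->row 2·2+0+8=12  col gid=7

12,7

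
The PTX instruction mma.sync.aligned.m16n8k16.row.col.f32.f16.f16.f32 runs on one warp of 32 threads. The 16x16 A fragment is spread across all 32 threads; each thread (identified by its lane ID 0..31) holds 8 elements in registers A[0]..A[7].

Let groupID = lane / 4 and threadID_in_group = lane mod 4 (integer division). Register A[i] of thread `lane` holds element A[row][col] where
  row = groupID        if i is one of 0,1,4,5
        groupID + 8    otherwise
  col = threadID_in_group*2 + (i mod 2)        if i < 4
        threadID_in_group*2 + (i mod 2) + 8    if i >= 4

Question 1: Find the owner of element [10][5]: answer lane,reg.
r=10⇒gr=2,Rb=1  c=5⇒Cb=0,th=2,odd=1
L=2*4+2=10  i=0*4+1*2+1=3

10,3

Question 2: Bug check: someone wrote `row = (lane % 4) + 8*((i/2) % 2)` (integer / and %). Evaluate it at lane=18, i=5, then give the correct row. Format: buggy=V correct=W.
buggy=2 correct=4

`(lane % 4) + 8*((i/2) % 2)`[18,5]=>2
lane 18=>18/4=4, 18 mod 4=2
i=5  r:4+0=>4  c:2·2+1+8=>13
row: 2 vs 4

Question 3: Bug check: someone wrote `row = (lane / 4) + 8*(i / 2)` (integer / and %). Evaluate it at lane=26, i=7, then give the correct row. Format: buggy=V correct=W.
`(lane / 4) + 8*(i / 2)`[26,7]→30
lane 26: G=6 (26/4), T=2 (26%4)
i=7: r=6+8=14, c=2*2+1+8=13
row: 30 vs 14

buggy=30 correct=14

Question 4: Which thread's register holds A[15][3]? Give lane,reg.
r:15=>grp=7,rB=1  c:3=>cB=0,tig=1,lo=1
L=7*4+1=29  i=0*4+1*2+1=3

29,3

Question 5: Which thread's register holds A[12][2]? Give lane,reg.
17,2

r: 12->gid=4,r8=1  c: 2->c8=0,tid=1,i&1=0
L=4*4+1=17  i=0*4+1*2+0=2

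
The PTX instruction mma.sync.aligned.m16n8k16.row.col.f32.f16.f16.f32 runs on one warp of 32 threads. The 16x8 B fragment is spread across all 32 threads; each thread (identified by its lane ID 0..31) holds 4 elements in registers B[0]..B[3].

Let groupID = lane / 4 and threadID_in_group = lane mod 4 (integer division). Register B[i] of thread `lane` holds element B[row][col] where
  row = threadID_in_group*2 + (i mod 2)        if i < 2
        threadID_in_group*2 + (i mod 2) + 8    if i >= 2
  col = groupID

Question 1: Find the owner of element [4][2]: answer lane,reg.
10,0

c=2->g=2  r=4->rb=0,t=2,b0=0
L=2*4+2=10  i=0*2+0=0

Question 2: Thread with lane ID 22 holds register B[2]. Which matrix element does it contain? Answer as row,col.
lane 22: grp=5 (22/4), tig=2 (22%4)
i=2: r=2*2+0+8=12, c=grp=5

12,5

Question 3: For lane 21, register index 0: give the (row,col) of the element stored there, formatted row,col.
2,5

lane 21: grp=5 (21/4), tig=1 (21%4)
i=0: r=1*2+0+0=2, c=grp=5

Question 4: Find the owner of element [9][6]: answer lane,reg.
24,3

c:6=>grp=6  r:9=>rB=1,tig=0,lo=1
L=6*4+0=24  i=1*2+1=3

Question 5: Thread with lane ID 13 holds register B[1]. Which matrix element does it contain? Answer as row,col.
L=13=>grp=13>>2=3, tig=13&3=1
[1]=>row 1·2+1+0=3  col grp=3

3,3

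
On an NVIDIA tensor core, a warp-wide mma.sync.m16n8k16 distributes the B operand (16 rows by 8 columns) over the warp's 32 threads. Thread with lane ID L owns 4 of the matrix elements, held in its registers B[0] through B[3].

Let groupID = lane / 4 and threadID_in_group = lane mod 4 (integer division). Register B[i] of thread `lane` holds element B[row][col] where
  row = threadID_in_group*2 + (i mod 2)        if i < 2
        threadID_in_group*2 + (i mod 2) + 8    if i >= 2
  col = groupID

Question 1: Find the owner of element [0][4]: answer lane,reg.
c=4⇒gr=4  r=0⇒Rb=0,th=0,odd=0
L=4*4+0=16  i=0*2+0=0

16,0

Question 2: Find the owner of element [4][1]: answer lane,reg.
c=1→G=1  r=4→rhi=0,T=2,p=0
L=1*4+2=6  i=0*2+0=0

6,0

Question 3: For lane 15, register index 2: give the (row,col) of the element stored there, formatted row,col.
L=15->gid=15>>2=3, tid=15&3=3
[2]->row 3·2+0+8=14  col gid=3

14,3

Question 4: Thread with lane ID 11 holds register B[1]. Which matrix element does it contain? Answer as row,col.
7,2

lane 11: gid=2 (11/4), tid=3 (11%4)
i=1: r=3*2+1+0=7, c=gid=2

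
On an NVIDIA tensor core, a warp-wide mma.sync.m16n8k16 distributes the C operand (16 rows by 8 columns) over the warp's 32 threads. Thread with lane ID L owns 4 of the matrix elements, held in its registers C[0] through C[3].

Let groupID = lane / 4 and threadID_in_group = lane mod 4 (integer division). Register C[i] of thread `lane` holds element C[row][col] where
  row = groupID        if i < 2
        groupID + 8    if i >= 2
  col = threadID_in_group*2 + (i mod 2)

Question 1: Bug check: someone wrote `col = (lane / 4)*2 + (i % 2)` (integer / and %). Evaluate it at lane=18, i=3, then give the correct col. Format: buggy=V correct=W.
`(lane / 4)*2 + (i % 2)`[18,3]->9
lane 18->18/4=4, 18 mod 4=2
i=3  r:4+8->12  c:2·2+1->5
col: 9 vs 5

buggy=9 correct=5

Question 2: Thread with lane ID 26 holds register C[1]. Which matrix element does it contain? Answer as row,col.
6,5

26: gid=6,tid=2
[1] (6+0,2*2+1) = (6,5)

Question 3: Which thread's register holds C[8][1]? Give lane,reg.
r:8=>grp=0,rB=1  c:1=>tig=0,lo=1
L=0*4+0=0  i=1*2+1=3

0,3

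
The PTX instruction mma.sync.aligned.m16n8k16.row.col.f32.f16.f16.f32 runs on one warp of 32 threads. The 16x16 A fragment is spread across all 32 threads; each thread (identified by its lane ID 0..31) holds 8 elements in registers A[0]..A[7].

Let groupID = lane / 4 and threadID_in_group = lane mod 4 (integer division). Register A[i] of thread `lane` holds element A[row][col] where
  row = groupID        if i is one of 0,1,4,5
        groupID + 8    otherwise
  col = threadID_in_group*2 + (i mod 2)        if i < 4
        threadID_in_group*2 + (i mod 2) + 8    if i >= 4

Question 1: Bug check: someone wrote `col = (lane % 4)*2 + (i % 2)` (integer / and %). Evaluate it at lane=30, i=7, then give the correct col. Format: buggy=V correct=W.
buggy=5 correct=13

`(lane % 4)*2 + (i % 2)`[30,7]→5
L=30→G=30>>2=7, T=30&3=2
[7]→row 7+8=15  col 2·2+1+8=13
col: 5 vs 13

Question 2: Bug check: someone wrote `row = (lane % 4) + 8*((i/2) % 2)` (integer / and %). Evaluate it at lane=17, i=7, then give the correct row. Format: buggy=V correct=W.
`(lane % 4) + 8*((i/2) % 2)`[17,7]->9
17: g=4,t=1
[7] (4+8,1*2+1+8) = (12,11)
row: 9 vs 12

buggy=9 correct=12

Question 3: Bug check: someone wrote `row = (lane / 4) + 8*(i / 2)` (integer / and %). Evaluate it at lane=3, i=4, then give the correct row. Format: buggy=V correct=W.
buggy=16 correct=0

`(lane / 4) + 8*(i / 2)`[3,4]→16
lane 3: G=0 (3/4), T=3 (3%4)
i=4: r=0+0=0, c=3*2+0+8=14
row: 16 vs 0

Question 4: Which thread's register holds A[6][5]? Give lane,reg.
r: 6->gid=6,r8=0  c: 5->c8=0,tid=2,i&1=1
L=6*4+2=26  i=0*4+0*2+1=1

26,1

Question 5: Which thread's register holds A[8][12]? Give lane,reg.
2,6

r=8→G=0,rhi=1  c=12→chi=1,T=2,p=0
L=0*4+2=2  i=1*4+1*2+0=6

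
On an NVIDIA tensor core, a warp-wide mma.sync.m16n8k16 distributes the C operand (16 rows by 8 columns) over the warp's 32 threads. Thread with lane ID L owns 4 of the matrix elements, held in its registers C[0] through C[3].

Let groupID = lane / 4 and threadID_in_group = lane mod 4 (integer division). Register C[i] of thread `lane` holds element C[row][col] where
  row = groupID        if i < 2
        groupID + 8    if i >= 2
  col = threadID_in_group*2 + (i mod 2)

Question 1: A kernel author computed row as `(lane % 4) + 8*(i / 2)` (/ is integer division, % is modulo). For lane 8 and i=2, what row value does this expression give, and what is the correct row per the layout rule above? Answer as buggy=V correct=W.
buggy=8 correct=10

`(lane % 4) + 8*(i / 2)`[8,2]->8
lane 8->8/4=2, 8 mod 4=0
i=2  r:2+8->10  c:2·0+0->0
row: 8 vs 10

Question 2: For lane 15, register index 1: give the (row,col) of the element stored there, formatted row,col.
3,7

lane 15⇒15/4=3, 15 mod 4=3
i=1  r:3+0⇒3  c:2·3+1⇒7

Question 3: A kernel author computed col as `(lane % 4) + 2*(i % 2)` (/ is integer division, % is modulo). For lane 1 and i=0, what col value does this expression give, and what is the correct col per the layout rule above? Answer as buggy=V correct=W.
`(lane % 4) + 2*(i % 2)`[1,0]->1
lane 1->1/4=0, 1 mod 4=1
i=0  r:0+0->0  c:2·1+0->2
col: 1 vs 2

buggy=1 correct=2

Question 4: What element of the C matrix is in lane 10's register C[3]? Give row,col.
10,5

L=10⇒gr=10>>2=2, th=10&3=2
[3]⇒row 2+8=10  col 2·2+1=5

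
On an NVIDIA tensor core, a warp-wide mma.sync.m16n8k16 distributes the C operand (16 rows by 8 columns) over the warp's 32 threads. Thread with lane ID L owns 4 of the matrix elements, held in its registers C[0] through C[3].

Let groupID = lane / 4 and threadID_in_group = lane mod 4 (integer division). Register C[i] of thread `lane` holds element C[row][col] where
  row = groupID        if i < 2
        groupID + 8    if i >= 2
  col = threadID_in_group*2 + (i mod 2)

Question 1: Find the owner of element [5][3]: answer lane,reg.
r=5→G=5,rhi=0  c=3→T=1,p=1
L=5*4+1=21  i=0*2+1=1

21,1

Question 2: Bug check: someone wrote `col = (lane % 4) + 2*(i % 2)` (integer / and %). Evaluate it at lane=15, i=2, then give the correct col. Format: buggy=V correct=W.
buggy=3 correct=6

`(lane % 4) + 2*(i % 2)`[15,2]->3
L=15->gid=15>>2=3, tid=15&3=3
[2]->row 3+8=11  col 3·2+0=6
col: 3 vs 6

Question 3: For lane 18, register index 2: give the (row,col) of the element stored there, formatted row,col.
lane 18→18/4=4, 18 mod 4=2
i=2  r:4+8→12  c:2·2+0→4

12,4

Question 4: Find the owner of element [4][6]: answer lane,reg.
19,0

r: 4->gid=4,r8=0  c: 6->tid=3,i&1=0
L=4*4+3=19  i=0*2+0=0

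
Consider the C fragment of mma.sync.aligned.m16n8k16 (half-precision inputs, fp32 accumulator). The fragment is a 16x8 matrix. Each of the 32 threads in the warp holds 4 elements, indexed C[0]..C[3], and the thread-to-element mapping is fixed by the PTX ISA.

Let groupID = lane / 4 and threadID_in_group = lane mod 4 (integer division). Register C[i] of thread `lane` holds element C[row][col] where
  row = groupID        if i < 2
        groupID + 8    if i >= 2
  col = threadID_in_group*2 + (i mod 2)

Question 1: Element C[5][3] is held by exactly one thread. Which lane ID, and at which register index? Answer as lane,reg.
r=5→G=5,rhi=0  c=3→T=1,p=1
L=5*4+1=21  i=0*2+1=1

21,1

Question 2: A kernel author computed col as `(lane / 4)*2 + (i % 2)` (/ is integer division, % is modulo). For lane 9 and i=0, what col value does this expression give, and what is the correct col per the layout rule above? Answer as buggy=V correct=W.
buggy=4 correct=2

`(lane / 4)*2 + (i % 2)`[9,0]⇒4
lane 9: gr=2 (9/4), th=1 (9%4)
i=0: r=2+0=2, c=1*2+0=2
col: 4 vs 2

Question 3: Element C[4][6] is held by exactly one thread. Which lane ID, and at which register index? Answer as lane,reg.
r=4⇒gr=4,Rb=0  c=6⇒th=3,odd=0
L=4*4+3=19  i=0*2+0=0

19,0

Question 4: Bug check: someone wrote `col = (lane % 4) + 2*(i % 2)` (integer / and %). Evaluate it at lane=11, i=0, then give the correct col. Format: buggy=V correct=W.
buggy=3 correct=6

`(lane % 4) + 2*(i % 2)`[11,0]=>3
L=11=>grp=11>>2=2, tig=11&3=3
[0]=>row 2+0=2  col 3·2+0=6
col: 3 vs 6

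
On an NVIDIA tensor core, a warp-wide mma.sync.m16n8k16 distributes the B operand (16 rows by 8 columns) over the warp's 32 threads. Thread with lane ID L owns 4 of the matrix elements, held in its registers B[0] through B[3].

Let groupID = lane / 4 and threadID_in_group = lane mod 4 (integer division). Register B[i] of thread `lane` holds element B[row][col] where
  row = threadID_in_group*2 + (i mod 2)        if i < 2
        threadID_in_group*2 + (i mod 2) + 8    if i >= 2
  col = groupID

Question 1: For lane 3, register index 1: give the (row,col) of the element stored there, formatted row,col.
7,0

lane 3->3/4=0, 3 mod 4=3
i=1  r:2·3+1+0->7  c:0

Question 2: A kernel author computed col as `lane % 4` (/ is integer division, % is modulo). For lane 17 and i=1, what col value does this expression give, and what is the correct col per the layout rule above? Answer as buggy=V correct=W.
buggy=1 correct=4

`lane % 4`[17,1]->1
lane 17: g=4 (17/4), t=1 (17%4)
i=1: r=1*2+1+0=3, c=g=4
col: 1 vs 4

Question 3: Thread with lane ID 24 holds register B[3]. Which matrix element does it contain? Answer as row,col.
9,6

lane 24: G=6 (24/4), T=0 (24%4)
i=3: r=0*2+1+8=9, c=G=6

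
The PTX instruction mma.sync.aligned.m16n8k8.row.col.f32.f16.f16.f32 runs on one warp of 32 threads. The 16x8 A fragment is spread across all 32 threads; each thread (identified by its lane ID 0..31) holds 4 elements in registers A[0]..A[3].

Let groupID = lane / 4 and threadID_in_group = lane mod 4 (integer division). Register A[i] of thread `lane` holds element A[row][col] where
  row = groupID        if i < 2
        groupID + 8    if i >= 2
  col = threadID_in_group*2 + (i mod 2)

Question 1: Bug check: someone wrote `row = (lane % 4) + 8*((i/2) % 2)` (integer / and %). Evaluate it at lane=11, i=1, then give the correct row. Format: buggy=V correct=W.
buggy=3 correct=2

`(lane % 4) + 8*((i/2) % 2)`[11,1]⇒3
lane 11⇒11/4=2, 11 mod 4=3
i=1  r:2+0⇒2  c:2·3+1⇒7
row: 3 vs 2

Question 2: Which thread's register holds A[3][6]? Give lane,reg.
15,0

r=3→G=3,rhi=0  c=6→T=3,p=0
L=3*4+3=15  i=0*2+0=0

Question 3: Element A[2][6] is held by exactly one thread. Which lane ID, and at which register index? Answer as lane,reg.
r: 2->gid=2,r8=0  c: 6->tid=3,i&1=0
L=2*4+3=11  i=0*2+0=0

11,0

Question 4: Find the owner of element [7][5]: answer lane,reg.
r=7→G=7,rhi=0  c=5→T=2,p=1
L=7*4+2=30  i=0*2+1=1

30,1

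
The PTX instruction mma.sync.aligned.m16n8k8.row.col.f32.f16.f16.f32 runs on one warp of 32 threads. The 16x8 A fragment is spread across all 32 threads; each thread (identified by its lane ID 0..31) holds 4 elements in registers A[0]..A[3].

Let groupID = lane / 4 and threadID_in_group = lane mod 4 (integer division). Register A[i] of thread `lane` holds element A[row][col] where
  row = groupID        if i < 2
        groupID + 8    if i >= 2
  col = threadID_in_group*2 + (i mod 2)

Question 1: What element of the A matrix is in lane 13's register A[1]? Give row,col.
3,3

L=13->gid=13>>2=3, tid=13&3=1
[1]->row 3+0=3  col 1·2+1=3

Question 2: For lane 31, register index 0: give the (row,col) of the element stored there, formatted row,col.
31: gid=7,tid=3
[0] (7+0,3*2+0) = (7,6)

7,6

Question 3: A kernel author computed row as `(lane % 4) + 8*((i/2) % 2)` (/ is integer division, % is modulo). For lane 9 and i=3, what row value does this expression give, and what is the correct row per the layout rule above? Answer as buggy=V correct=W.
buggy=9 correct=10

`(lane % 4) + 8*((i/2) % 2)`[9,3]=>9
lane 9: grp=2 (9/4), tig=1 (9%4)
i=3: r=2+8=10, c=1*2+1=3
row: 9 vs 10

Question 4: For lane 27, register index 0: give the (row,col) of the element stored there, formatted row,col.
L=27→G=27>>2=6, T=27&3=3
[0]→row 6+0=6  col 3·2+0=6

6,6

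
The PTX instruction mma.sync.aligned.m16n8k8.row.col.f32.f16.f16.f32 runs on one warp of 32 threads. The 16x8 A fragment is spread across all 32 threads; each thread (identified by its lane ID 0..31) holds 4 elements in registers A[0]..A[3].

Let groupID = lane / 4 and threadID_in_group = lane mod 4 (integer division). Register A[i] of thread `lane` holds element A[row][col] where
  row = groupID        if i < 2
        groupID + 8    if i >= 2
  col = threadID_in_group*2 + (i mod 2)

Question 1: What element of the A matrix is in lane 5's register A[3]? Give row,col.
lane 5->5/4=1, 5 mod 4=1
i=3  r:1+8->9  c:2·1+1->3

9,3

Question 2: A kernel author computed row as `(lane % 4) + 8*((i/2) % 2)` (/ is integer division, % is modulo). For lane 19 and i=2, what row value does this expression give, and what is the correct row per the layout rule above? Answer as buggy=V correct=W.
buggy=11 correct=12

`(lane % 4) + 8*((i/2) % 2)`[19,2]→11
19: G=4,T=3
[2] (4+8,3*2+0) = (12,6)
row: 11 vs 12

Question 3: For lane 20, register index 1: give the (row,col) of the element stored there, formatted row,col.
L=20->gid=20>>2=5, tid=20&3=0
[1]->row 5+0=5  col 0·2+1=1

5,1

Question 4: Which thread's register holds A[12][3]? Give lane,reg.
r:12=>grp=4,rB=1  c:3=>tig=1,lo=1
L=4*4+1=17  i=1*2+1=3

17,3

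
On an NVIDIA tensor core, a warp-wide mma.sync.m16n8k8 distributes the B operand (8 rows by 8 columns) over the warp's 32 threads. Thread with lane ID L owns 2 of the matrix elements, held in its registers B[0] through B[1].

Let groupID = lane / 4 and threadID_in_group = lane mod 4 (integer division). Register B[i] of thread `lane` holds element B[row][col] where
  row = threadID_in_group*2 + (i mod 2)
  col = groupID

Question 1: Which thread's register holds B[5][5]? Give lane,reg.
c=5→G=5  r=5→T=2,p=1
L=5*4+2=22  i=1=1

22,1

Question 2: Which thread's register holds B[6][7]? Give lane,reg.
c=7->g=7  r=6->t=3,b0=0
L=7*4+3=31  i=0=0

31,0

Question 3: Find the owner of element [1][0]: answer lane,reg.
c=0→G=0  r=1→T=0,p=1
L=0*4+0=0  i=1=1

0,1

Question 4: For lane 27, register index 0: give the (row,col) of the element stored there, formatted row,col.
6,6

27: G=6,T=3
[0] (3*2+0,6) = (6,6)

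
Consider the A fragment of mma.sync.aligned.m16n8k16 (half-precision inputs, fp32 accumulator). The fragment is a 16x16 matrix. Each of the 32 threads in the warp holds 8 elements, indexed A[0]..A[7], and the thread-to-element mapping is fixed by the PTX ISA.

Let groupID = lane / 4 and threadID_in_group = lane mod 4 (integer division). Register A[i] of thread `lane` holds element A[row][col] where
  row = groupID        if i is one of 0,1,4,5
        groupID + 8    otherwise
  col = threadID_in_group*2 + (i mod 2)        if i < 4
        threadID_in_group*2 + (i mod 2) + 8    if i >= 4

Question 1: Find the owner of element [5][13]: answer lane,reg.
22,5

r=5->g=5,rb=0  c=13->cb=1,t=2,b0=1
L=5*4+2=22  i=1*4+0*2+1=5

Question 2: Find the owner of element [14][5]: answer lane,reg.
r=14⇒gr=6,Rb=1  c=5⇒Cb=0,th=2,odd=1
L=6*4+2=26  i=0*4+1*2+1=3

26,3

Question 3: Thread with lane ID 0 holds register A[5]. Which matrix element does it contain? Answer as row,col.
0,9

lane 0: gr=0 (0/4), th=0 (0%4)
i=5: r=0+0=0, c=0*2+1+8=9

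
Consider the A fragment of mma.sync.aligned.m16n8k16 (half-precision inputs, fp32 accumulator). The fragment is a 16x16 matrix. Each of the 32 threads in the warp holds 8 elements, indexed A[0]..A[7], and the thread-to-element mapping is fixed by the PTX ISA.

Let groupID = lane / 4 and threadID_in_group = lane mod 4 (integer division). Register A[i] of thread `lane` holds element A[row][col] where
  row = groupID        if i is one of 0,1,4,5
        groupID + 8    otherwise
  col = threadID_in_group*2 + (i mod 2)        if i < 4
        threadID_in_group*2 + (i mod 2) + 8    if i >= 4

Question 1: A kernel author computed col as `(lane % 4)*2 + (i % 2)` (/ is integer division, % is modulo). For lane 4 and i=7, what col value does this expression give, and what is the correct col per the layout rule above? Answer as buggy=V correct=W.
`(lane % 4)*2 + (i % 2)`[4,7]⇒1
L=4⇒gr=4>>2=1, th=4&3=0
[7]⇒row 1+8=9  col 0·2+1+8=9
col: 1 vs 9

buggy=1 correct=9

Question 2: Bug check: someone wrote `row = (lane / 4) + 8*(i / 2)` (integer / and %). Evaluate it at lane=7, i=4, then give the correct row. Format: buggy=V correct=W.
buggy=17 correct=1

`(lane / 4) + 8*(i / 2)`[7,4]→17
7: G=1,T=3
[4] (1+0,3*2+0+8) = (1,14)
row: 17 vs 1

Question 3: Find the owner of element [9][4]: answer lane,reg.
r=9->g=1,rb=1  c=4->cb=0,t=2,b0=0
L=1*4+2=6  i=0*4+1*2+0=2

6,2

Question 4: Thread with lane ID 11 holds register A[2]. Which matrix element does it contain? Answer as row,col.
lane 11⇒11/4=2, 11 mod 4=3
i=2  r:2+8⇒10  c:2·3+0+0⇒6

10,6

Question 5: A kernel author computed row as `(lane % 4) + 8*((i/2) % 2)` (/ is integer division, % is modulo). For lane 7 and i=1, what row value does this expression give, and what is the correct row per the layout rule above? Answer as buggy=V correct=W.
`(lane % 4) + 8*((i/2) % 2)`[7,1]→3
7: G=1,T=3
[1] (1+0,3*2+1+0) = (1,7)
row: 3 vs 1

buggy=3 correct=1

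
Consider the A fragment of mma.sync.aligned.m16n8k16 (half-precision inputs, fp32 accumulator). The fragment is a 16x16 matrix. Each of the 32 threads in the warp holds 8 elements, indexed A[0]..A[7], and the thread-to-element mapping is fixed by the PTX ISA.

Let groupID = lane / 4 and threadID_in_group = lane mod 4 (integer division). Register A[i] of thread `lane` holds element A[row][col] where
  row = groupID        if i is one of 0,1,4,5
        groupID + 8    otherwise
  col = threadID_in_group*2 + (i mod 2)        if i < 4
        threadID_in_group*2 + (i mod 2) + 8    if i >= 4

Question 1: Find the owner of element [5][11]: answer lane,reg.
21,5

r: 5->gid=5,r8=0  c: 11->c8=1,tid=1,i&1=1
L=5*4+1=21  i=1*4+0*2+1=5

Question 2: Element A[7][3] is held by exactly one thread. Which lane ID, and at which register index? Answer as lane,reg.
r=7->g=7,rb=0  c=3->cb=0,t=1,b0=1
L=7*4+1=29  i=0*4+0*2+1=1

29,1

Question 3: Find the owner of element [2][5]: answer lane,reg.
r=2->g=2,rb=0  c=5->cb=0,t=2,b0=1
L=2*4+2=10  i=0*4+0*2+1=1

10,1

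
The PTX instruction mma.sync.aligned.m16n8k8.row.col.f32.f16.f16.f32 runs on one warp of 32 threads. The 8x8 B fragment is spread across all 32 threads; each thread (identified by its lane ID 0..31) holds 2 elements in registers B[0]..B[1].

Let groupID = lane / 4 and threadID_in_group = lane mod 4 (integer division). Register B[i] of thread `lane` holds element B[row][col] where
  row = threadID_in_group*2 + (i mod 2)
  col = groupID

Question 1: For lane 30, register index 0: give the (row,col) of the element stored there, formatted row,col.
L=30=>grp=30>>2=7, tig=30&3=2
[0]=>row 2·2+0=4  col grp=7

4,7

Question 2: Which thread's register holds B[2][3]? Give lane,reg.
c=3->g=3  r=2->t=1,b0=0
L=3*4+1=13  i=0=0

13,0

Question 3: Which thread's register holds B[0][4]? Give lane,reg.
c=4->g=4  r=0->t=0,b0=0
L=4*4+0=16  i=0=0

16,0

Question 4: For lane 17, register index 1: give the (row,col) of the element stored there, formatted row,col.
3,4

lane 17->17/4=4, 17 mod 4=1
i=1  r:2·1+1->3  c:4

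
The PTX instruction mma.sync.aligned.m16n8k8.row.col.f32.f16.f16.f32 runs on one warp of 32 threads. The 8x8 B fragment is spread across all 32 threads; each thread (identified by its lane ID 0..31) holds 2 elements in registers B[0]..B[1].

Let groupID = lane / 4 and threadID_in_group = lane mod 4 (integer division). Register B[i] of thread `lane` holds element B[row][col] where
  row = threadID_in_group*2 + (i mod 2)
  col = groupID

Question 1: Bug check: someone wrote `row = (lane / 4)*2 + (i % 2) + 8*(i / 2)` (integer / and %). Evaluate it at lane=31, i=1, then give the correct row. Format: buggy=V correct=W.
buggy=15 correct=7

`(lane / 4)*2 + (i % 2) + 8*(i / 2)`[31,1]=>15
31: grp=7,tig=3
[1] (3*2+1,7) = (7,7)
row: 15 vs 7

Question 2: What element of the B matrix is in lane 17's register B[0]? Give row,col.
lane 17: g=4 (17/4), t=1 (17%4)
i=0: r=1*2+0=2, c=g=4

2,4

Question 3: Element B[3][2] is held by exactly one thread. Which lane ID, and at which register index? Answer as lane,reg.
c=2→G=2  r=3→T=1,p=1
L=2*4+1=9  i=1=1

9,1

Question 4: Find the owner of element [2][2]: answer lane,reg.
9,0

c=2->g=2  r=2->t=1,b0=0
L=2*4+1=9  i=0=0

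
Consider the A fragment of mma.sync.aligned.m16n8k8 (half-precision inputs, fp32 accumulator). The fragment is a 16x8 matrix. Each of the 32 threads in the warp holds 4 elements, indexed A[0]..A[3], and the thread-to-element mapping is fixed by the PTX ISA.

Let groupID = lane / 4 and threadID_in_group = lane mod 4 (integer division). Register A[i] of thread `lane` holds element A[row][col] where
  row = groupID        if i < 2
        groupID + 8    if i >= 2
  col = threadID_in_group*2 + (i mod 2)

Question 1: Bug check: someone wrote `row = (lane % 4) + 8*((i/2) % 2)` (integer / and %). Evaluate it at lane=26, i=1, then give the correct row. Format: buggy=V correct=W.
`(lane % 4) + 8*((i/2) % 2)`[26,1]->2
L=26->g=26>>2=6, t=26&3=2
[1]->row 6+0=6  col 2·2+1=5
row: 2 vs 6

buggy=2 correct=6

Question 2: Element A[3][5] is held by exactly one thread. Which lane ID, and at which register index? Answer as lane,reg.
14,1

r=3⇒gr=3,Rb=0  c=5⇒th=2,odd=1
L=3*4+2=14  i=0*2+1=1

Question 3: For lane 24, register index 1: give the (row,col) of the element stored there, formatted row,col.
6,1

lane 24→24/4=6, 24 mod 4=0
i=1  r:6+0→6  c:2·0+1→1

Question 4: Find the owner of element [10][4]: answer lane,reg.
r: 10->gid=2,r8=1  c: 4->tid=2,i&1=0
L=2*4+2=10  i=1*2+0=2

10,2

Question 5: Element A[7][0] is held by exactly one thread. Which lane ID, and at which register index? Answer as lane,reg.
r=7→G=7,rhi=0  c=0→T=0,p=0
L=7*4+0=28  i=0*2+0=0

28,0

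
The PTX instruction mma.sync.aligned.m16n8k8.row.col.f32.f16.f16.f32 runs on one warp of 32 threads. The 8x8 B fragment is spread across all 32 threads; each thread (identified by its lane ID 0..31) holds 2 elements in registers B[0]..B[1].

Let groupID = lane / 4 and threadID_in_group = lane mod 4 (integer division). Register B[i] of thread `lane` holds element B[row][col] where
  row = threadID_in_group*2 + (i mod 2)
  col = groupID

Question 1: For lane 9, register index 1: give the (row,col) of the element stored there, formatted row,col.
lane 9⇒9/4=2, 9 mod 4=1
i=1  r:2·1+1⇒3  c:2

3,2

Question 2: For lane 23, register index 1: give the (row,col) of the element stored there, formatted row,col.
7,5

lane 23->23/4=5, 23 mod 4=3
i=1  r:2·3+1->7  c:5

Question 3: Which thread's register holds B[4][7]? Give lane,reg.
c:7=>grp=7  r:4=>tig=2,lo=0
L=7*4+2=30  i=0=0

30,0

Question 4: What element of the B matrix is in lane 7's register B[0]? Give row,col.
L=7⇒gr=7>>2=1, th=7&3=3
[0]⇒row 3·2+0=6  col gr=1

6,1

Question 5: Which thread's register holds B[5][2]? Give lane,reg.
10,1

c:2=>grp=2  r:5=>tig=2,lo=1
L=2*4+2=10  i=1=1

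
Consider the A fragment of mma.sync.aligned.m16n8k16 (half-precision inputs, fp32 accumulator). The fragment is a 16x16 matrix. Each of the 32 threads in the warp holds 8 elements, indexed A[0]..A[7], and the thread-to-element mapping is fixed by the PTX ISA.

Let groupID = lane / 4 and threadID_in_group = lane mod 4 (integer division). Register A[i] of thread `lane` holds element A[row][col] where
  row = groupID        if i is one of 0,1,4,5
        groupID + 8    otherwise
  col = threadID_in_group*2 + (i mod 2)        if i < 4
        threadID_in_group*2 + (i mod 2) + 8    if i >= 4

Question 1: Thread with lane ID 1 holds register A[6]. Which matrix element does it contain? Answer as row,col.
8,10

1: g=0,t=1
[6] (0+8,1*2+0+8) = (8,10)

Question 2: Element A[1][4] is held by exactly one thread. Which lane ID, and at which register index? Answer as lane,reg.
6,0

r=1->g=1,rb=0  c=4->cb=0,t=2,b0=0
L=1*4+2=6  i=0*4+0*2+0=0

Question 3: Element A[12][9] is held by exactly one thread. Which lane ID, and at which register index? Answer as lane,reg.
16,7

r: 12->gid=4,r8=1  c: 9->c8=1,tid=0,i&1=1
L=4*4+0=16  i=1*4+1*2+1=7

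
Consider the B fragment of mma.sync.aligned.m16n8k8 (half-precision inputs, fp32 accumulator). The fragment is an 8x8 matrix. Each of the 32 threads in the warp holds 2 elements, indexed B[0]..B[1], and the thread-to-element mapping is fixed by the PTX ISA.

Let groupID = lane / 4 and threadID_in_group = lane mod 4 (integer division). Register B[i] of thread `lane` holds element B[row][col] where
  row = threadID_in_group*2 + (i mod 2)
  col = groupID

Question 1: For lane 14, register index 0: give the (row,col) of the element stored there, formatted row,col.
4,3

lane 14->14/4=3, 14 mod 4=2
i=0  r:2·2+0->4  c:3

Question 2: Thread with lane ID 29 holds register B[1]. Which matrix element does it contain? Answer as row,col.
29: G=7,T=1
[1] (1*2+1,7) = (3,7)

3,7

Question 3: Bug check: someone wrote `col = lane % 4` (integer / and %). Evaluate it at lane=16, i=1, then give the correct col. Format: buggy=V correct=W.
buggy=0 correct=4

`lane % 4`[16,1]=>0
lane 16=>16/4=4, 16 mod 4=0
i=1  r:2·0+1=>1  c:4
col: 0 vs 4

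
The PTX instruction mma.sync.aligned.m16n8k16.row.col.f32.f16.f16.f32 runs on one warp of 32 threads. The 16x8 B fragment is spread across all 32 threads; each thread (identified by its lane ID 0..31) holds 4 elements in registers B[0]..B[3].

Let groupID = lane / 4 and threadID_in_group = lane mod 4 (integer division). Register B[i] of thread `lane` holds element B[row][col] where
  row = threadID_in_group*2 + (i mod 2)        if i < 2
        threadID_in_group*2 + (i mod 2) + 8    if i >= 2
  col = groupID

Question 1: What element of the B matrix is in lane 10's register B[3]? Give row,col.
13,2

lane 10: g=2 (10/4), t=2 (10%4)
i=3: r=2*2+1+8=13, c=g=2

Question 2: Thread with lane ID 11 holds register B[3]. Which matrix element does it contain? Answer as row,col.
15,2

lane 11: gr=2 (11/4), th=3 (11%4)
i=3: r=3*2+1+8=15, c=gr=2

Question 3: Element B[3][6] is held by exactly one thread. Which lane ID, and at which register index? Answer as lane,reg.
25,1

c=6->g=6  r=3->rb=0,t=1,b0=1
L=6*4+1=25  i=0*2+1=1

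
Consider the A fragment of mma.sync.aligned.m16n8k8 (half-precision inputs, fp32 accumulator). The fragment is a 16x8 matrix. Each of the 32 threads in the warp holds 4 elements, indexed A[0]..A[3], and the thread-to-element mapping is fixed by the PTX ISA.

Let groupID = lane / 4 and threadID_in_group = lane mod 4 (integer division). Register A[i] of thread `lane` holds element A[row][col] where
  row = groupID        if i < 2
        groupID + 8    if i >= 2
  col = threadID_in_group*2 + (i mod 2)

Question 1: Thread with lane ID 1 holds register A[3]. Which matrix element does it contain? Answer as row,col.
8,3

lane 1->1/4=0, 1 mod 4=1
i=3  r:0+8->8  c:2·1+1->3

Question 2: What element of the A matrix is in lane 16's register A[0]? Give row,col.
4,0

16: g=4,t=0
[0] (4+0,0*2+0) = (4,0)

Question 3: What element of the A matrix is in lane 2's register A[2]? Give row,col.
L=2⇒gr=2>>2=0, th=2&3=2
[2]⇒row 0+8=8  col 2·2+0=4

8,4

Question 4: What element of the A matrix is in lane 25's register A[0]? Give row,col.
L=25⇒gr=25>>2=6, th=25&3=1
[0]⇒row 6+0=6  col 1·2+0=2

6,2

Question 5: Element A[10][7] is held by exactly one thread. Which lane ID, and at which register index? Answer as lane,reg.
11,3

r: 10->gid=2,r8=1  c: 7->tid=3,i&1=1
L=2*4+3=11  i=1*2+1=3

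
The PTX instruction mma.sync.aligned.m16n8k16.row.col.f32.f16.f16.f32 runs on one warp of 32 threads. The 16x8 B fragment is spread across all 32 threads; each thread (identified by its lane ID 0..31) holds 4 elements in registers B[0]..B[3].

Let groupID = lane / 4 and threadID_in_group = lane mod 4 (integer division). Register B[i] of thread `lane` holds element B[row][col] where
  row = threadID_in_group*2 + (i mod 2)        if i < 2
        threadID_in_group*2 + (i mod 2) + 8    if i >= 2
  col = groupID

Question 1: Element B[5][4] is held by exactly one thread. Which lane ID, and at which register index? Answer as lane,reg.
18,1

c: 4->gid=4  r: 5->r8=0,tid=2,i&1=1
L=4*4+2=18  i=0*2+1=1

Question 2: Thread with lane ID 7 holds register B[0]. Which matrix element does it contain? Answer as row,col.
7: gid=1,tid=3
[0] (3*2+0+0,1) = (6,1)

6,1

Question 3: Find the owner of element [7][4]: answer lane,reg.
19,1

c=4⇒gr=4  r=7⇒Rb=0,th=3,odd=1
L=4*4+3=19  i=0*2+1=1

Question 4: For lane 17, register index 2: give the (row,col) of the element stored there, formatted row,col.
L=17->gid=17>>2=4, tid=17&3=1
[2]->row 1·2+0+8=10  col gid=4

10,4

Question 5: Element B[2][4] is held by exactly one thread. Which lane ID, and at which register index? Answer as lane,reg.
c=4→G=4  r=2→rhi=0,T=1,p=0
L=4*4+1=17  i=0*2+0=0

17,0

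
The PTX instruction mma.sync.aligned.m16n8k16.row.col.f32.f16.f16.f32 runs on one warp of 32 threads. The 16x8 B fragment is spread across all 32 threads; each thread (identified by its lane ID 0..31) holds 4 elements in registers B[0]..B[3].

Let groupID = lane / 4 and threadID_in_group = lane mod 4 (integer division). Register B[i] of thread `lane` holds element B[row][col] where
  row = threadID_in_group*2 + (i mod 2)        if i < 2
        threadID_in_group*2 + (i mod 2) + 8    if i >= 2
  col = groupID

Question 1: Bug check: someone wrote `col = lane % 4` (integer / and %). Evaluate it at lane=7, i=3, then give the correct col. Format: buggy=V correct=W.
buggy=3 correct=1

`lane % 4`[7,3]->3
7: g=1,t=3
[3] (3*2+1+8,1) = (15,1)
col: 3 vs 1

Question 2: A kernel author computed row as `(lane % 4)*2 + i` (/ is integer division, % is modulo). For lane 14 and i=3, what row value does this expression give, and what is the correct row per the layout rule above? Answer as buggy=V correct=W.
buggy=7 correct=13

`(lane % 4)*2 + i`[14,3]→7
lane 14→14/4=3, 14 mod 4=2
i=3  r:2·2+1+8→13  c:3
row: 7 vs 13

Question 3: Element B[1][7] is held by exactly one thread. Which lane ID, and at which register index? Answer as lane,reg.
28,1

c=7⇒gr=7  r=1⇒Rb=0,th=0,odd=1
L=7*4+0=28  i=0*2+1=1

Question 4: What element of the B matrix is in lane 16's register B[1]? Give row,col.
1,4

L=16->g=16>>2=4, t=16&3=0
[1]->row 0·2+1+0=1  col g=4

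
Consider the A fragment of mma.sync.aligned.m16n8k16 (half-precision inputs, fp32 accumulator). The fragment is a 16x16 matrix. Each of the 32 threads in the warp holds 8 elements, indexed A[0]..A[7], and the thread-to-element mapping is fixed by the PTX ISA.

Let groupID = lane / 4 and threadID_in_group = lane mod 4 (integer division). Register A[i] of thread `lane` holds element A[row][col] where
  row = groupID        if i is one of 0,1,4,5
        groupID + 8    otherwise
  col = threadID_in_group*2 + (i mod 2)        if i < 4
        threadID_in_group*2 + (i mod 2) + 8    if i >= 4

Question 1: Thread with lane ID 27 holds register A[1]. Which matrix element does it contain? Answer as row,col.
6,7

lane 27: gr=6 (27/4), th=3 (27%4)
i=1: r=6+0=6, c=3*2+1+0=7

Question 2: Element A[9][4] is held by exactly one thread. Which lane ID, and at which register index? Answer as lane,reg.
r=9→G=1,rhi=1  c=4→chi=0,T=2,p=0
L=1*4+2=6  i=0*4+1*2+0=2

6,2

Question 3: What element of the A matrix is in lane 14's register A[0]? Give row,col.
3,4

lane 14: gid=3 (14/4), tid=2 (14%4)
i=0: r=3+0=3, c=2*2+0+0=4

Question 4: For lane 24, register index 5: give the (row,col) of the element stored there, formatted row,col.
6,9

24: gr=6,th=0
[5] (6+0,0*2+1+8) = (6,9)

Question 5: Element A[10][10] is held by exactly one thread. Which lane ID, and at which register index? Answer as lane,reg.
9,6

r: 10->gid=2,r8=1  c: 10->c8=1,tid=1,i&1=0
L=2*4+1=9  i=1*4+1*2+0=6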